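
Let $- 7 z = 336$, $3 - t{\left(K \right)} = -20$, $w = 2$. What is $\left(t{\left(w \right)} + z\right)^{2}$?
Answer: $625$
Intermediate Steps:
$t{\left(K \right)} = 23$ ($t{\left(K \right)} = 3 - -20 = 3 + 20 = 23$)
$z = -48$ ($z = \left(- \frac{1}{7}\right) 336 = -48$)
$\left(t{\left(w \right)} + z\right)^{2} = \left(23 - 48\right)^{2} = \left(-25\right)^{2} = 625$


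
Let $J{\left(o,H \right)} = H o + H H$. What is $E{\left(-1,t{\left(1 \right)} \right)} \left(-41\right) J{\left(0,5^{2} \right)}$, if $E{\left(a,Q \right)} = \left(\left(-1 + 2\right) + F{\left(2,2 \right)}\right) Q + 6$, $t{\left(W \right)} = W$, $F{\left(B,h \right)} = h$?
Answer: $-230625$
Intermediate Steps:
$E{\left(a,Q \right)} = 6 + 3 Q$ ($E{\left(a,Q \right)} = \left(\left(-1 + 2\right) + 2\right) Q + 6 = \left(1 + 2\right) Q + 6 = 3 Q + 6 = 6 + 3 Q$)
$J{\left(o,H \right)} = H^{2} + H o$ ($J{\left(o,H \right)} = H o + H^{2} = H^{2} + H o$)
$E{\left(-1,t{\left(1 \right)} \right)} \left(-41\right) J{\left(0,5^{2} \right)} = \left(6 + 3 \cdot 1\right) \left(-41\right) 5^{2} \left(5^{2} + 0\right) = \left(6 + 3\right) \left(-41\right) 25 \left(25 + 0\right) = 9 \left(-41\right) 25 \cdot 25 = \left(-369\right) 625 = -230625$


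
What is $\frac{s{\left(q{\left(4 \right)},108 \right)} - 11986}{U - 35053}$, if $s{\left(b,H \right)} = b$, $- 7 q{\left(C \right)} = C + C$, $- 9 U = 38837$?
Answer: $\frac{377595}{1240099} \approx 0.30449$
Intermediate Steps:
$U = - \frac{38837}{9}$ ($U = \left(- \frac{1}{9}\right) 38837 = - \frac{38837}{9} \approx -4315.2$)
$q{\left(C \right)} = - \frac{2 C}{7}$ ($q{\left(C \right)} = - \frac{C + C}{7} = - \frac{2 C}{7}$)
$\frac{s{\left(q{\left(4 \right)},108 \right)} - 11986}{U - 35053} = \frac{\left(- \frac{2}{7}\right) 4 - 11986}{- \frac{38837}{9} - 35053} = \frac{- \frac{8}{7} - 11986}{- \frac{354314}{9}} = \left(- \frac{83910}{7}\right) \left(- \frac{9}{354314}\right) = \frac{377595}{1240099}$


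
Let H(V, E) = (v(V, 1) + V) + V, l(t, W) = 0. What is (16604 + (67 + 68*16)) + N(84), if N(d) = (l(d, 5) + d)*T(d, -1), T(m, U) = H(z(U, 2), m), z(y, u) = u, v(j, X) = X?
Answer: 18179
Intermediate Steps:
H(V, E) = 1 + 2*V (H(V, E) = (1 + V) + V = 1 + 2*V)
T(m, U) = 5 (T(m, U) = 1 + 2*2 = 1 + 4 = 5)
N(d) = 5*d (N(d) = (0 + d)*5 = d*5 = 5*d)
(16604 + (67 + 68*16)) + N(84) = (16604 + (67 + 68*16)) + 5*84 = (16604 + (67 + 1088)) + 420 = (16604 + 1155) + 420 = 17759 + 420 = 18179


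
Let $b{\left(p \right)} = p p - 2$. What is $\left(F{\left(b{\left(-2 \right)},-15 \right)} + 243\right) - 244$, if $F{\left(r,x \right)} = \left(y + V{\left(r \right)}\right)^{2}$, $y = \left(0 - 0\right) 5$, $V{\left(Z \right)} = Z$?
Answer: $3$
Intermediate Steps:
$b{\left(p \right)} = -2 + p^{2}$ ($b{\left(p \right)} = p^{2} - 2 = -2 + p^{2}$)
$y = 0$ ($y = \left(0 + 0\right) 5 = 0 \cdot 5 = 0$)
$F{\left(r,x \right)} = r^{2}$ ($F{\left(r,x \right)} = \left(0 + r\right)^{2} = r^{2}$)
$\left(F{\left(b{\left(-2 \right)},-15 \right)} + 243\right) - 244 = \left(\left(-2 + \left(-2\right)^{2}\right)^{2} + 243\right) - 244 = \left(\left(-2 + 4\right)^{2} + 243\right) - 244 = \left(2^{2} + 243\right) - 244 = \left(4 + 243\right) - 244 = 247 - 244 = 3$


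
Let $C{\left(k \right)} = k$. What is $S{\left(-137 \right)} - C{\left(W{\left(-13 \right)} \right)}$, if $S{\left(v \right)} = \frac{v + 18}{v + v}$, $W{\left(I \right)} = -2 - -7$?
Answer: $- \frac{1251}{274} \approx -4.5657$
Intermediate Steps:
$W{\left(I \right)} = 5$ ($W{\left(I \right)} = -2 + 7 = 5$)
$S{\left(v \right)} = \frac{18 + v}{2 v}$
$S{\left(-137 \right)} - C{\left(W{\left(-13 \right)} \right)} = \frac{18 - 137}{2 \left(-137\right)} - 5 = \frac{1}{2} \left(- \frac{1}{137}\right) \left(-119\right) - 5 = \frac{119}{274} - 5 = - \frac{1251}{274}$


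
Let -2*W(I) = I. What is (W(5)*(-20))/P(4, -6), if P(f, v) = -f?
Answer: -25/2 ≈ -12.500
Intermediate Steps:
W(I) = -I/2
(W(5)*(-20))/P(4, -6) = (-½*5*(-20))/((-1*4)) = -5/2*(-20)/(-4) = 50*(-¼) = -25/2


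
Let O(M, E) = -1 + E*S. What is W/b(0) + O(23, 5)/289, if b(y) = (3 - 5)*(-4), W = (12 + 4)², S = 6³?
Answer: 10327/289 ≈ 35.734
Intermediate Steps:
S = 216
W = 256 (W = 16² = 256)
b(y) = 8 (b(y) = -2*(-4) = 8)
O(M, E) = -1 + 216*E (O(M, E) = -1 + E*216 = -1 + 216*E)
W/b(0) + O(23, 5)/289 = 256/8 + (-1 + 216*5)/289 = 256*(⅛) + (-1 + 1080)*(1/289) = 32 + 1079*(1/289) = 32 + 1079/289 = 10327/289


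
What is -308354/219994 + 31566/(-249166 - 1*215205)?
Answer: -75067492969/51079416887 ≈ -1.4696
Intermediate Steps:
-308354/219994 + 31566/(-249166 - 1*215205) = -308354*1/219994 + 31566/(-249166 - 215205) = -154177/109997 + 31566/(-464371) = -154177/109997 + 31566*(-1/464371) = -154177/109997 - 31566/464371 = -75067492969/51079416887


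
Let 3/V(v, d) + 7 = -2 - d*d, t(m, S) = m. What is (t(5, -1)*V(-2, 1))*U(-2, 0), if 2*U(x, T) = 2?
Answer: -3/2 ≈ -1.5000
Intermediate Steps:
U(x, T) = 1 (U(x, T) = (½)*2 = 1)
V(v, d) = 3/(-9 - d²) (V(v, d) = 3/(-7 + (-2 - d*d)) = 3/(-7 + (-2 - d²)) = 3/(-9 - d²))
(t(5, -1)*V(-2, 1))*U(-2, 0) = (5*(-3/(9 + 1²)))*1 = (5*(-3/(9 + 1)))*1 = (5*(-3/10))*1 = -3/2*1 = -3/2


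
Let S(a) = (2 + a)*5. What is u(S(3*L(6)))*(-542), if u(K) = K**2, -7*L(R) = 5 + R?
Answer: -4891550/49 ≈ -99828.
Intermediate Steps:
L(R) = -5/7 - R/7 (L(R) = -(5 + R)/7 = -5/7 - R/7)
S(a) = 10 + 5*a
u(S(3*L(6)))*(-542) = (10 + 5*(3*(-5/7 - 1/7*6)))**2*(-542) = (10 + 5*(3*(-5/7 - 6/7)))**2*(-542) = (10 + 5*(3*(-11/7)))**2*(-542) = (10 + 5*(-33/7))**2*(-542) = (10 - 165/7)**2*(-542) = (-95/7)**2*(-542) = (9025/49)*(-542) = -4891550/49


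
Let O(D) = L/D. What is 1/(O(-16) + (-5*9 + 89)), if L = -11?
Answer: 16/715 ≈ 0.022378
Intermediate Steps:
O(D) = -11/D
1/(O(-16) + (-5*9 + 89)) = 1/(-11/(-16) + (-5*9 + 89)) = 1/(-11*(-1/16) + (-45 + 89)) = 1/(11/16 + 44) = 1/(715/16) = 16/715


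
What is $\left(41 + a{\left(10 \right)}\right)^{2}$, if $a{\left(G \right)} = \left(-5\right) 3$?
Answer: $676$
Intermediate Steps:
$a{\left(G \right)} = -15$
$\left(41 + a{\left(10 \right)}\right)^{2} = \left(41 - 15\right)^{2} = 26^{2} = 676$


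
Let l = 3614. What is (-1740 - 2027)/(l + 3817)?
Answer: -3767/7431 ≈ -0.50693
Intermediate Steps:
(-1740 - 2027)/(l + 3817) = (-1740 - 2027)/(3614 + 3817) = -3767/7431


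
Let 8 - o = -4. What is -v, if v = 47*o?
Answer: -564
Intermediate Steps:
o = 12 (o = 8 - 1*(-4) = 8 + 4 = 12)
v = 564 (v = 47*12 = 564)
-v = -1*564 = -564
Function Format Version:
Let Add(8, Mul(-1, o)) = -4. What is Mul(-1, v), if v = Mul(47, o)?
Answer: -564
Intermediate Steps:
o = 12 (o = Add(8, Mul(-1, -4)) = Add(8, 4) = 12)
v = 564 (v = Mul(47, 12) = 564)
Mul(-1, v) = Mul(-1, 564) = -564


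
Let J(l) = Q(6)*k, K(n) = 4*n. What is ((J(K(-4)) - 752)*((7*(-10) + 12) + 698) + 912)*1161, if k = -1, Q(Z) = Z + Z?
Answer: -566623728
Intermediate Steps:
Q(Z) = 2*Z
J(l) = -12 (J(l) = (2*6)*(-1) = 12*(-1) = -12)
((J(K(-4)) - 752)*((7*(-10) + 12) + 698) + 912)*1161 = ((-12 - 752)*((7*(-10) + 12) + 698) + 912)*1161 = (-764*((-70 + 12) + 698) + 912)*1161 = (-764*(-58 + 698) + 912)*1161 = (-764*640 + 912)*1161 = (-488960 + 912)*1161 = -488048*1161 = -566623728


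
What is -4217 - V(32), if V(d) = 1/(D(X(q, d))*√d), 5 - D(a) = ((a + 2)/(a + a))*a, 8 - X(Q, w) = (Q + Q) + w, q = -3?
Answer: -4217 - √2/104 ≈ -4217.0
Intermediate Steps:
X(Q, w) = 8 - w - 2*Q (X(Q, w) = 8 - ((Q + Q) + w) = 8 - (2*Q + w) = 8 - (w + 2*Q) = 8 + (-w - 2*Q) = 8 - w - 2*Q)
D(a) = 4 - a/2 (D(a) = 5 - (a + 2)/(a + a)*a = 5 - (2 + a)/((2*a))*a = 5 - (2 + a)*(1/(2*a))*a = 5 - (2 + a)/(2*a)*a = 5 - (1 + a/2) = 5 + (-1 - a/2) = 4 - a/2)
V(d) = 1/(√d*(-3 + d/2)) (V(d) = 1/((4 - (8 - d - 2*(-3))/2)*√d) = 1/((4 - (8 - d + 6)/2)*√d) = 1/((4 - (14 - d)/2)*√d) = 1/((4 + (-7 + d/2))*√d) = 1/((-3 + d/2)*√d) = 1/(√d*(-3 + d/2)))
-4217 - V(32) = -4217 - 2/(√32*(-6 + 32)) = -4217 - 2*√2/8/26 = -4217 - √2/104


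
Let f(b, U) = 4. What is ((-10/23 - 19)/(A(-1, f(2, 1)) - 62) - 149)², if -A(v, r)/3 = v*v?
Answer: 49420846864/2235025 ≈ 22112.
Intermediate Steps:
A(v, r) = -3*v² (A(v, r) = -3*v*v = -3*v²)
((-10/23 - 19)/(A(-1, f(2, 1)) - 62) - 149)² = ((-10/23 - 19)/(-3*(-1)² - 62) - 149)² = ((-10*1/23 - 19)/(-3*1 - 62) - 149)² = ((-10/23 - 19)/(-3 - 62) - 149)² = (-447/23/(-65) - 149)² = (-447/23*(-1/65) - 149)² = (447/1495 - 149)² = (-222308/1495)² = 49420846864/2235025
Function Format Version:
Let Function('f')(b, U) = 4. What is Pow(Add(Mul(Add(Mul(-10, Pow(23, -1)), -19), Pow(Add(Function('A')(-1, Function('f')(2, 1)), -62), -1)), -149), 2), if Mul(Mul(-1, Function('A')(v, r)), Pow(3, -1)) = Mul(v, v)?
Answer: Rational(49420846864, 2235025) ≈ 22112.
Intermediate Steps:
Function('A')(v, r) = Mul(-3, Pow(v, 2)) (Function('A')(v, r) = Mul(-3, Mul(v, v)) = Mul(-3, Pow(v, 2)))
Pow(Add(Mul(Add(Mul(-10, Pow(23, -1)), -19), Pow(Add(Function('A')(-1, Function('f')(2, 1)), -62), -1)), -149), 2) = Pow(Add(Mul(Add(Mul(-10, Pow(23, -1)), -19), Pow(Add(Mul(-3, Pow(-1, 2)), -62), -1)), -149), 2) = Pow(Add(Mul(Add(Mul(-10, Rational(1, 23)), -19), Pow(Add(Mul(-3, 1), -62), -1)), -149), 2) = Pow(Add(Mul(Add(Rational(-10, 23), -19), Pow(Add(-3, -62), -1)), -149), 2) = Pow(Add(Mul(Rational(-447, 23), Pow(-65, -1)), -149), 2) = Pow(Add(Mul(Rational(-447, 23), Rational(-1, 65)), -149), 2) = Pow(Add(Rational(447, 1495), -149), 2) = Pow(Rational(-222308, 1495), 2) = Rational(49420846864, 2235025)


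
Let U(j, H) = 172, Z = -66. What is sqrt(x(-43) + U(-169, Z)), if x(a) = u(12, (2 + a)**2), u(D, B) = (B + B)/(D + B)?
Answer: sqrt(498686694)/1693 ≈ 13.190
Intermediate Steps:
u(D, B) = 2*B/(B + D) (u(D, B) = (2*B)/(B + D) = 2*B/(B + D))
x(a) = 2*(2 + a)**2/(12 + (2 + a)**2) (x(a) = 2*(2 + a)**2/((2 + a)**2 + 12) = 2*(2 + a)**2/(12 + (2 + a)**2))
sqrt(x(-43) + U(-169, Z)) = sqrt(2*(2 - 43)**2/(12 + (2 - 43)**2) + 172) = sqrt(2*(-41)**2/(12 + (-41)**2) + 172) = sqrt(2*1681/(12 + 1681) + 172) = sqrt(2*1681/1693 + 172) = sqrt(2*1681*(1/1693) + 172) = sqrt(3362/1693 + 172) = sqrt(294558/1693) = sqrt(498686694)/1693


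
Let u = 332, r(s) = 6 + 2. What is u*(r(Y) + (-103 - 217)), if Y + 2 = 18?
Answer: -103584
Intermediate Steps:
Y = 16 (Y = -2 + 18 = 16)
r(s) = 8
u*(r(Y) + (-103 - 217)) = 332*(8 + (-103 - 217)) = 332*(8 - 320) = 332*(-312) = -103584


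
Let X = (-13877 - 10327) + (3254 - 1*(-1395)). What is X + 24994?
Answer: 5439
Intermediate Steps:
X = -19555 (X = -24204 + (3254 + 1395) = -24204 + 4649 = -19555)
X + 24994 = -19555 + 24994 = 5439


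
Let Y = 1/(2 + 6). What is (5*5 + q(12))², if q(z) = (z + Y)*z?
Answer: 116281/4 ≈ 29070.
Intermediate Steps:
Y = ⅛ (Y = 1/8 = ⅛ ≈ 0.12500)
q(z) = z*(⅛ + z) (q(z) = (z + ⅛)*z = (⅛ + z)*z = z*(⅛ + z))
(5*5 + q(12))² = (5*5 + 12*(⅛ + 12))² = (25 + 12*(97/8))² = (25 + 291/2)² = (341/2)² = 116281/4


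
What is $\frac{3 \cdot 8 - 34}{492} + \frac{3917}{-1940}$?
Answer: $- \frac{486641}{238620} \approx -2.0394$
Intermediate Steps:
$\frac{3 \cdot 8 - 34}{492} + \frac{3917}{-1940} = \left(24 - 34\right) \frac{1}{492} + 3917 \left(- \frac{1}{1940}\right) = \left(-10\right) \frac{1}{492} - \frac{3917}{1940} = - \frac{5}{246} - \frac{3917}{1940} = - \frac{486641}{238620}$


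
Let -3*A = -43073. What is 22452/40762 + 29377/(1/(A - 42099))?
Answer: -49828924948010/61143 ≈ -8.1496e+8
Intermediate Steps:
A = 43073/3 (A = -⅓*(-43073) = 43073/3 ≈ 14358.)
22452/40762 + 29377/(1/(A - 42099)) = 22452/40762 + 29377/(1/(43073/3 - 42099)) = 22452*(1/40762) + 29377/(1/(-83224/3)) = 11226/20381 + 29377/(-3/83224) = 11226/20381 + 29377*(-83224/3) = 11226/20381 - 2444871448/3 = -49828924948010/61143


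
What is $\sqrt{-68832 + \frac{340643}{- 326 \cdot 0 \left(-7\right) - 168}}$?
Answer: $\frac{i \sqrt{499985598}}{84} \approx 266.19 i$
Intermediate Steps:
$\sqrt{-68832 + \frac{340643}{- 326 \cdot 0 \left(-7\right) - 168}} = \sqrt{-68832 + \frac{340643}{\left(-326\right) 0 - 168}} = \sqrt{-68832 + \frac{340643}{0 - 168}} = \sqrt{-68832 + \frac{340643}{-168}} = \sqrt{-68832 + 340643 \left(- \frac{1}{168}\right)} = \sqrt{-68832 - \frac{340643}{168}} = \sqrt{- \frac{11904419}{168}} = \frac{i \sqrt{499985598}}{84}$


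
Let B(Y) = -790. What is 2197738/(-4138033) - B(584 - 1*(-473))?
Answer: 3266848332/4138033 ≈ 789.47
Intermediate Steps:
2197738/(-4138033) - B(584 - 1*(-473)) = 2197738/(-4138033) - 1*(-790) = 2197738*(-1/4138033) + 790 = -2197738/4138033 + 790 = 3266848332/4138033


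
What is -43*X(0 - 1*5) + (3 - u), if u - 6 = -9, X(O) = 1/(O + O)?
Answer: 103/10 ≈ 10.300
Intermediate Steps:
X(O) = 1/(2*O)
u = -3 (u = 6 - 9 = -3)
-43*X(0 - 1*5) + (3 - u) = -43/(2*(0 - 1*5)) + (3 - 1*(-3)) = -43/(2*(0 - 5)) + (3 + 3) = -43/(2*(-5)) + 6 = -43*(-1)/(2*5) + 6 = -43*(-⅒) + 6 = 43/10 + 6 = 103/10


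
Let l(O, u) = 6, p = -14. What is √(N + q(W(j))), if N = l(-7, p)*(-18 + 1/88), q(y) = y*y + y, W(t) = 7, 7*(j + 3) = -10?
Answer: I*√25135/22 ≈ 7.2064*I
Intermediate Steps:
j = -31/7 (j = -3 + (⅐)*(-10) = -3 - 10/7 = -31/7 ≈ -4.4286)
q(y) = y + y² (q(y) = y² + y = y + y²)
N = -4749/44 (N = 6*(-18 + 1/88) = 6*(-1583/88) = -4749/44 ≈ -107.93)
√(N + q(W(j))) = √(-4749/44 + 7*(1 + 7)) = √(-4749/44 + 7*8) = √(-4749/44 + 56) = √(-2285/44) = I*√25135/22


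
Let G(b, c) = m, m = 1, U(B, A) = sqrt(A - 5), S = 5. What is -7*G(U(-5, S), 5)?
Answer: -7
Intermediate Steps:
U(B, A) = sqrt(-5 + A)
G(b, c) = 1
-7*G(U(-5, S), 5) = -7*1 = -7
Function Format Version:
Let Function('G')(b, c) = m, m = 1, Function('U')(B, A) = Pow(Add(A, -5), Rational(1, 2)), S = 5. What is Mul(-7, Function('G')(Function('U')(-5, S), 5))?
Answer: -7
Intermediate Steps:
Function('U')(B, A) = Pow(Add(-5, A), Rational(1, 2))
Function('G')(b, c) = 1
Mul(-7, Function('G')(Function('U')(-5, S), 5)) = Mul(-7, 1) = -7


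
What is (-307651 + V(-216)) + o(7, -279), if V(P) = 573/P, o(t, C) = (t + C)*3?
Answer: -22209815/72 ≈ -3.0847e+5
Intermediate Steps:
o(t, C) = 3*C + 3*t (o(t, C) = (C + t)*3 = 3*C + 3*t)
(-307651 + V(-216)) + o(7, -279) = (-307651 + 573/(-216)) + (3*(-279) + 3*7) = (-307651 + 573*(-1/216)) + (-837 + 21) = (-307651 - 191/72) - 816 = -22151063/72 - 816 = -22209815/72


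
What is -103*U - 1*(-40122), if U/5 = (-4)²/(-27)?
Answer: 1091534/27 ≈ 40427.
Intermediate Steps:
U = -80/27 (U = 5*((-4)²/(-27)) = 5*(16*(-1/27)) = 5*(-16/27) = -80/27 ≈ -2.9630)
-103*U - 1*(-40122) = -103*(-80/27) - 1*(-40122) = 8240/27 + 40122 = 1091534/27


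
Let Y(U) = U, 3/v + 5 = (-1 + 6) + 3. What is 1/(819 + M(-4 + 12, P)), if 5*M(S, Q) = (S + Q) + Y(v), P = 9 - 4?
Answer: 5/4109 ≈ 0.0012168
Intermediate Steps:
P = 5
v = 1 (v = 3/(-5 + ((-1 + 6) + 3)) = 3/(-5 + (5 + 3)) = 3/(-5 + 8) = 3/3 = 3*(⅓) = 1)
M(S, Q) = ⅕ + Q/5 + S/5 (M(S, Q) = ((S + Q) + 1)/5 = ((Q + S) + 1)/5 = (1 + Q + S)/5 = ⅕ + Q/5 + S/5)
1/(819 + M(-4 + 12, P)) = 1/(819 + (⅕ + (⅕)*5 + (-4 + 12)/5)) = 1/(819 + (⅕ + 1 + (⅕)*8)) = 1/(819 + (⅕ + 1 + 8/5)) = 1/(819 + 14/5) = 1/(4109/5) = 5/4109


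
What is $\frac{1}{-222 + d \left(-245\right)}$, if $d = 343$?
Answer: $- \frac{1}{84257} \approx -1.1868 \cdot 10^{-5}$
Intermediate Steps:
$\frac{1}{-222 + d \left(-245\right)} = \frac{1}{-222 + 343 \left(-245\right)} = \frac{1}{-222 - 84035} = \frac{1}{-84257} = - \frac{1}{84257}$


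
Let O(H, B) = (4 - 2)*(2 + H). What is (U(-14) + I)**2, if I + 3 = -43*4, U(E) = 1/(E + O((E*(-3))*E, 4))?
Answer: 43077417601/1406596 ≈ 30625.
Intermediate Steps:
O(H, B) = 4 + 2*H (O(H, B) = 2*(2 + H) = 4 + 2*H)
U(E) = 1/(4 + E - 6*E**2) (U(E) = 1/(E + (4 + 2*((E*(-3))*E))) = 1/(E + (4 + 2*((-3*E)*E))) = 1/(E + (4 + 2*(-3*E**2))) = 1/(E + (4 - 6*E**2)) = 1/(4 + E - 6*E**2))
I = -175 (I = -3 - 43*4 = -3 - 172 = -175)
(U(-14) + I)**2 = (1/(4 - 14 - 6*(-14)**2) - 175)**2 = (1/(4 - 14 - 6*196) - 175)**2 = (1/(4 - 14 - 1176) - 175)**2 = (1/(-1186) - 175)**2 = (-1/1186 - 175)**2 = (-207551/1186)**2 = 43077417601/1406596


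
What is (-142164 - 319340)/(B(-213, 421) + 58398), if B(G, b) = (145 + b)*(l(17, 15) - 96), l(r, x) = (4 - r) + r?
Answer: -230752/3163 ≈ -72.953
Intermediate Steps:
l(r, x) = 4
B(G, b) = -13340 - 92*b (B(G, b) = (145 + b)*(4 - 96) = (145 + b)*(-92) = -13340 - 92*b)
(-142164 - 319340)/(B(-213, 421) + 58398) = (-142164 - 319340)/((-13340 - 92*421) + 58398) = -461504/((-13340 - 38732) + 58398) = -461504/(-52072 + 58398) = -461504/6326 = -461504*1/6326 = -230752/3163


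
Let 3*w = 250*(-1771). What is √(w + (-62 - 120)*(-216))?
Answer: I*√974442/3 ≈ 329.05*I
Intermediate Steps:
w = -442750/3 (w = (250*(-1771))/3 = (⅓)*(-442750) = -442750/3 ≈ -1.4758e+5)
√(w + (-62 - 120)*(-216)) = √(-442750/3 + (-62 - 120)*(-216)) = √(-442750/3 - 182*(-216)) = √(-442750/3 + 39312) = √(-324814/3) = I*√974442/3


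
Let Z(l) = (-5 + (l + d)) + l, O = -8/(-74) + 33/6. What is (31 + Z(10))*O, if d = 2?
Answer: 9960/37 ≈ 269.19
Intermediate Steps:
O = 415/74 (O = -8*(-1/74) + 33*(⅙) = 4/37 + 11/2 = 415/74 ≈ 5.6081)
Z(l) = -3 + 2*l (Z(l) = (-5 + (l + 2)) + l = (-5 + (2 + l)) + l = (-3 + l) + l = -3 + 2*l)
(31 + Z(10))*O = (31 + (-3 + 2*10))*(415/74) = (31 + (-3 + 20))*(415/74) = (31 + 17)*(415/74) = 48*(415/74) = 9960/37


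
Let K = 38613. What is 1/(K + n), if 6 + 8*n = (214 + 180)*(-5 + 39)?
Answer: 4/161147 ≈ 2.4822e-5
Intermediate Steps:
n = 6695/4 (n = -¾ + ((214 + 180)*(-5 + 39))/8 = -¾ + (394*34)/8 = -¾ + (⅛)*13396 = -¾ + 3349/2 = 6695/4 ≈ 1673.8)
1/(K + n) = 1/(38613 + 6695/4) = 1/(161147/4) = 4/161147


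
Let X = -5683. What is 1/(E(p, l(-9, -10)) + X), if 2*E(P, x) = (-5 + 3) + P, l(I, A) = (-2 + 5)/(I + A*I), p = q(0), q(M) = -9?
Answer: -2/11377 ≈ -0.00017579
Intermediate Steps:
p = -9
l(I, A) = 3/(I + A*I)
E(P, x) = -1 + P/2 (E(P, x) = ((-5 + 3) + P)/2 = (-2 + P)/2 = -1 + P/2)
1/(E(p, l(-9, -10)) + X) = 1/((-1 + (1/2)*(-9)) - 5683) = 1/((-1 - 9/2) - 5683) = 1/(-11/2 - 5683) = 1/(-11377/2) = -2/11377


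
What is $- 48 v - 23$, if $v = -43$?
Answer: $2041$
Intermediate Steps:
$- 48 v - 23 = \left(-48\right) \left(-43\right) - 23 = 2064 - 23 = 2041$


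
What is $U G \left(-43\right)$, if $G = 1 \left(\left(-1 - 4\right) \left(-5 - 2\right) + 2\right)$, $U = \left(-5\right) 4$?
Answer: $31820$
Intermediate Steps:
$U = -20$
$G = 37$ ($G = 1 \left(\left(-5\right) \left(-7\right) + 2\right) = 1 \left(35 + 2\right) = 1 \cdot 37 = 37$)
$U G \left(-43\right) = \left(-20\right) 37 \left(-43\right) = \left(-740\right) \left(-43\right) = 31820$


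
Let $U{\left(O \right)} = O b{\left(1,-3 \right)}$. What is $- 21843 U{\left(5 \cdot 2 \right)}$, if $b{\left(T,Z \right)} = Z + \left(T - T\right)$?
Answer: $655290$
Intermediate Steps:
$b{\left(T,Z \right)} = Z$ ($b{\left(T,Z \right)} = Z + 0 = Z$)
$U{\left(O \right)} = - 3 O$ ($U{\left(O \right)} = O \left(-3\right) = - 3 O$)
$- 21843 U{\left(5 \cdot 2 \right)} = - 21843 \left(- 3 \cdot 5 \cdot 2\right) = - 21843 \left(\left(-3\right) 10\right) = \left(-21843\right) \left(-30\right) = 655290$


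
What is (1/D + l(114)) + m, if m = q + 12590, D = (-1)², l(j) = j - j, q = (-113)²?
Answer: 25360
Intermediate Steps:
q = 12769
l(j) = 0
D = 1
m = 25359 (m = 12769 + 12590 = 25359)
(1/D + l(114)) + m = (1/1 + 0) + 25359 = (1 + 0) + 25359 = 1 + 25359 = 25360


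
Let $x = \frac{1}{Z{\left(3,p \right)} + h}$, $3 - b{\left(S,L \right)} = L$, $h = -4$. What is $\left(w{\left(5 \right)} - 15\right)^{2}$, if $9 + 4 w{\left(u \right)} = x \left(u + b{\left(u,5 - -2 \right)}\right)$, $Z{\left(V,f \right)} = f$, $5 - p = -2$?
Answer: $\frac{10609}{36} \approx 294.69$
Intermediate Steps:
$p = 7$ ($p = 5 - -2 = 5 + 2 = 7$)
$b{\left(S,L \right)} = 3 - L$
$x = \frac{1}{3}$ ($x = \frac{1}{7 - 4} = \frac{1}{3} \approx 0.33333$)
$w{\left(u \right)} = - \frac{31}{12} + \frac{u}{12}$ ($w{\left(u \right)} = - \frac{9}{4} + \frac{\frac{1}{3} \left(u + \left(3 - \left(5 - -2\right)\right)\right)}{4} = - \frac{9}{4} + \frac{\frac{1}{3} \left(u + \left(3 - \left(5 + 2\right)\right)\right)}{4} = - \frac{9}{4} + \frac{\frac{1}{3} \left(u + \left(3 - 7\right)\right)}{4} = - \frac{9}{4} + \frac{\frac{1}{3} \left(u - 4\right)}{4} = - \frac{9}{4} + \frac{\frac{1}{3} \left(-4 + u\right)}{4} = - \frac{9}{4} + \frac{- \frac{4}{3} + \frac{u}{3}}{4} = - \frac{9}{4} + \left(- \frac{1}{3} + \frac{u}{12}\right) = - \frac{31}{12} + \frac{u}{12}$)
$\left(w{\left(5 \right)} - 15\right)^{2} = \left(\left(- \frac{31}{12} + \frac{1}{12} \cdot 5\right) - 15\right)^{2} = \left(\left(- \frac{31}{12} + \frac{5}{12}\right) - 15\right)^{2} = \left(- \frac{13}{6} - 15\right)^{2} = \left(- \frac{103}{6}\right)^{2} = \frac{10609}{36}$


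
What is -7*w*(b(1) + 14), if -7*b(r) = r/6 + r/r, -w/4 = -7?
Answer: -8134/3 ≈ -2711.3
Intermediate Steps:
w = 28 (w = -4*(-7) = 28)
b(r) = -⅐ - r/42 (b(r) = -(r/6 + r/r)/7 = -(r*(⅙) + 1)/7 = -(r/6 + 1)/7 = -(1 + r/6)/7 = -⅐ - r/42)
-7*w*(b(1) + 14) = -196*((-⅐ - 1/42*1) + 14) = -196*((-⅐ - 1/42) + 14) = -196*(-⅙ + 14) = -196*83/6 = -7*1162/3 = -8134/3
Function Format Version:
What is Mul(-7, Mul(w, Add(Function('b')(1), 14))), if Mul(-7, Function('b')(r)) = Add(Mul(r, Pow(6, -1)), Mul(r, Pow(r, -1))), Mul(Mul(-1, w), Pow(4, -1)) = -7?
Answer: Rational(-8134, 3) ≈ -2711.3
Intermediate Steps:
w = 28 (w = Mul(-4, -7) = 28)
Function('b')(r) = Add(Rational(-1, 7), Mul(Rational(-1, 42), r)) (Function('b')(r) = Mul(Rational(-1, 7), Add(Mul(r, Pow(6, -1)), Mul(r, Pow(r, -1)))) = Mul(Rational(-1, 7), Add(Mul(r, Rational(1, 6)), 1)) = Mul(Rational(-1, 7), Add(Mul(Rational(1, 6), r), 1)) = Mul(Rational(-1, 7), Add(1, Mul(Rational(1, 6), r))) = Add(Rational(-1, 7), Mul(Rational(-1, 42), r)))
Mul(-7, Mul(w, Add(Function('b')(1), 14))) = Mul(-7, Mul(28, Add(Add(Rational(-1, 7), Mul(Rational(-1, 42), 1)), 14))) = Mul(-7, Mul(28, Add(Add(Rational(-1, 7), Rational(-1, 42)), 14))) = Mul(-7, Mul(28, Add(Rational(-1, 6), 14))) = Mul(-7, Mul(28, Rational(83, 6))) = Mul(-7, Rational(1162, 3)) = Rational(-8134, 3)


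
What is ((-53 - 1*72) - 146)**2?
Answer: 73441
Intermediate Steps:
((-53 - 1*72) - 146)**2 = ((-53 - 72) - 146)**2 = (-125 - 146)**2 = (-271)**2 = 73441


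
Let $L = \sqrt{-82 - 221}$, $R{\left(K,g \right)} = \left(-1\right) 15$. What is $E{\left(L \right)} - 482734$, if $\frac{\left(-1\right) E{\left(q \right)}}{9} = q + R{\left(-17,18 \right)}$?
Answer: $-482599 - 9 i \sqrt{303} \approx -4.826 \cdot 10^{5} - 156.66 i$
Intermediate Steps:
$R{\left(K,g \right)} = -15$
$L = i \sqrt{303}$ ($L = \sqrt{-303} = i \sqrt{303} \approx 17.407 i$)
$E{\left(q \right)} = 135 - 9 q$ ($E{\left(q \right)} = - 9 \left(q - 15\right) = - 9 \left(-15 + q\right) = 135 - 9 q$)
$E{\left(L \right)} - 482734 = \left(135 - 9 i \sqrt{303}\right) - 482734 = -482599 - 9 i \sqrt{303}$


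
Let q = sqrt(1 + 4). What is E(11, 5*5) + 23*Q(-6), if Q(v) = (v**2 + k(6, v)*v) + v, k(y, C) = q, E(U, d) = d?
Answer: 715 - 138*sqrt(5) ≈ 406.42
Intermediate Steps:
q = sqrt(5) ≈ 2.2361
k(y, C) = sqrt(5)
Q(v) = v + v**2 + v*sqrt(5) (Q(v) = (v**2 + sqrt(5)*v) + v = (v**2 + v*sqrt(5)) + v = v + v**2 + v*sqrt(5))
E(11, 5*5) + 23*Q(-6) = 5*5 + 23*(-6*(1 - 6 + sqrt(5))) = 25 + 23*(-6*(-5 + sqrt(5))) = 25 + 23*(30 - 6*sqrt(5)) = 25 + (690 - 138*sqrt(5)) = 715 - 138*sqrt(5)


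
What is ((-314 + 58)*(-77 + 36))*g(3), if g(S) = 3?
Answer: 31488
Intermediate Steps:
((-314 + 58)*(-77 + 36))*g(3) = ((-314 + 58)*(-77 + 36))*3 = -256*(-41)*3 = 10496*3 = 31488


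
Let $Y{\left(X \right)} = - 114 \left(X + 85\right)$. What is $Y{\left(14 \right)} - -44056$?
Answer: $32770$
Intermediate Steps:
$Y{\left(X \right)} = -9690 - 114 X$ ($Y{\left(X \right)} = - 114 \left(85 + X\right) = -9690 - 114 X$)
$Y{\left(14 \right)} - -44056 = \left(-9690 - 1596\right) - -44056 = \left(-9690 - 1596\right) + 44056 = -11286 + 44056 = 32770$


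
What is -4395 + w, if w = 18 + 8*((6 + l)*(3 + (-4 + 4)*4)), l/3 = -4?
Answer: -4521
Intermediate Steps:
l = -12 (l = 3*(-4) = -12)
w = -126 (w = 18 + 8*((6 - 12)*(3 + (-4 + 4)*4)) = 18 + 8*(-6*(3 + 0*4)) = 18 + 8*(-6*(3 + 0)) = 18 + 8*(-6*3) = 18 + 8*(-18) = 18 - 144 = -126)
-4395 + w = -4395 - 126 = -4521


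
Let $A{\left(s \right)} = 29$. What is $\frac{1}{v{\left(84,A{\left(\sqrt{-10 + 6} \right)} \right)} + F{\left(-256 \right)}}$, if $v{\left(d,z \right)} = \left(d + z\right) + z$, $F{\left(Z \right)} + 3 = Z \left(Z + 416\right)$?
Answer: $- \frac{1}{40821} \approx -2.4497 \cdot 10^{-5}$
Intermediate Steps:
$F{\left(Z \right)} = -3 + Z \left(416 + Z\right)$ ($F{\left(Z \right)} = -3 + Z \left(Z + 416\right) = -3 + Z \left(416 + Z\right)$)
$v{\left(d,z \right)} = d + 2 z$
$\frac{1}{v{\left(84,A{\left(\sqrt{-10 + 6} \right)} \right)} + F{\left(-256 \right)}} = \frac{1}{\left(84 + 2 \cdot 29\right) + \left(-3 + \left(-256\right)^{2} + 416 \left(-256\right)\right)} = \frac{1}{\left(84 + 58\right) - 40963} = \frac{1}{142 - 40963} = \frac{1}{-40821} = - \frac{1}{40821}$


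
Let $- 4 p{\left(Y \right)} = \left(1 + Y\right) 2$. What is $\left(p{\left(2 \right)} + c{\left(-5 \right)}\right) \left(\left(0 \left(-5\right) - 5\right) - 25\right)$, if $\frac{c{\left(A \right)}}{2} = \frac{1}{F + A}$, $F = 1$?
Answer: $60$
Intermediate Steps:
$p{\left(Y \right)} = - \frac{1}{2} - \frac{Y}{2}$ ($p{\left(Y \right)} = - \frac{\left(1 + Y\right) 2}{4} = - \frac{2 + 2 Y}{4} = - \frac{1}{2} - \frac{Y}{2}$)
$c{\left(A \right)} = \frac{2}{1 + A}$
$\left(p{\left(2 \right)} + c{\left(-5 \right)}\right) \left(\left(0 \left(-5\right) - 5\right) - 25\right) = \left(\left(- \frac{1}{2} - 1\right) + \frac{2}{1 - 5}\right) \left(\left(0 \left(-5\right) - 5\right) - 25\right) = \left(\left(- \frac{1}{2} - 1\right) + \frac{2}{-4}\right) \left(\left(0 - 5\right) - 25\right) = \left(- \frac{3}{2} + 2 \left(- \frac{1}{4}\right)\right) \left(-5 - 25\right) = \left(- \frac{3}{2} - \frac{1}{2}\right) \left(-30\right) = \left(-2\right) \left(-30\right) = 60$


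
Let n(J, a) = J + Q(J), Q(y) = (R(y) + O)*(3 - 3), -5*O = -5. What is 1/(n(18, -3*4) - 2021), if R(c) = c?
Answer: -1/2003 ≈ -0.00049925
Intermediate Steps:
O = 1 (O = -⅕*(-5) = 1)
Q(y) = 0 (Q(y) = (y + 1)*(3 - 3) = (1 + y)*0 = 0)
n(J, a) = J (n(J, a) = J + 0 = J)
1/(n(18, -3*4) - 2021) = 1/(18 - 2021) = 1/(-2003) = -1/2003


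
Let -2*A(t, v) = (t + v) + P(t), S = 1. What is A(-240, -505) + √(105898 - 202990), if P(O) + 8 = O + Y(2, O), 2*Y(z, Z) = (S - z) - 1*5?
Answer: 498 + 6*I*√2697 ≈ 498.0 + 311.6*I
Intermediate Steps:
Y(z, Z) = -2 - z/2 (Y(z, Z) = ((1 - z) - 1*5)/2 = ((1 - z) - 5)/2 = (-4 - z)/2 = -2 - z/2)
P(O) = -11 + O (P(O) = -8 + (O + (-2 - ½*2)) = -8 + (O + (-2 - 1)) = -8 + (O - 3) = -8 + (-3 + O) = -11 + O)
A(t, v) = 11/2 - t - v/2 (A(t, v) = -((t + v) + (-11 + t))/2 = -(-11 + v + 2*t)/2 = 11/2 - t - v/2)
A(-240, -505) + √(105898 - 202990) = (11/2 - 1*(-240) - ½*(-505)) + √(105898 - 202990) = (11/2 + 240 + 505/2) + √(-97092) = 498 + 6*I*√2697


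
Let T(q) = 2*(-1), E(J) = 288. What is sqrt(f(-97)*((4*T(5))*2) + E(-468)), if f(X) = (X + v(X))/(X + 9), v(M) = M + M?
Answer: sqrt(28446)/11 ≈ 15.333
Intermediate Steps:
T(q) = -2
v(M) = 2*M
f(X) = 3*X/(9 + X) (f(X) = (X + 2*X)/(X + 9) = (3*X)/(9 + X) = 3*X/(9 + X))
sqrt(f(-97)*((4*T(5))*2) + E(-468)) = sqrt((3*(-97)/(9 - 97))*((4*(-2))*2) + 288) = sqrt((3*(-97)/(-88))*(-8*2) + 288) = sqrt((3*(-97)*(-1/88))*(-16) + 288) = sqrt((291/88)*(-16) + 288) = sqrt(-582/11 + 288) = sqrt(2586/11) = sqrt(28446)/11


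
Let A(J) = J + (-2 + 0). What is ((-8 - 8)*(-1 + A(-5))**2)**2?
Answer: 1048576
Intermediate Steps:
A(J) = -2 + J (A(J) = J - 2 = -2 + J)
((-8 - 8)*(-1 + A(-5))**2)**2 = ((-8 - 8)*(-1 + (-2 - 5))**2)**2 = (-16*(-1 - 7)**2)**2 = (-16*(-8)**2)**2 = (-16*64)**2 = (-1024)**2 = 1048576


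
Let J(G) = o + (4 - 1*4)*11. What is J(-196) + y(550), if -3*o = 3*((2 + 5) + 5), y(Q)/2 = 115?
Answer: 218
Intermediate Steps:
y(Q) = 230 (y(Q) = 2*115 = 230)
o = -12 (o = -((2 + 5) + 5) = -(7 + 5) = -12 ≈ -12.000)
J(G) = -12 (J(G) = -12 + (4 - 1*4)*11 = -12 + (4 - 4)*11 = -12 + 0*11 = -12 + 0 = -12)
J(-196) + y(550) = -12 + 230 = 218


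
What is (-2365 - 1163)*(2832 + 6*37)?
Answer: -10774512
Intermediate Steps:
(-2365 - 1163)*(2832 + 6*37) = -3528*(2832 + 222) = -3528*3054 = -10774512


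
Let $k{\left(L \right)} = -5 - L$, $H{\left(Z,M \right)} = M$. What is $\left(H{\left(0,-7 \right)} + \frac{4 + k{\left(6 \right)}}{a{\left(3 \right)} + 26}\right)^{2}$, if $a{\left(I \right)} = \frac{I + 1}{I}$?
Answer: $\frac{354025}{6724} \approx 52.651$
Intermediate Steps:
$a{\left(I \right)} = \frac{1 + I}{I}$
$\left(H{\left(0,-7 \right)} + \frac{4 + k{\left(6 \right)}}{a{\left(3 \right)} + 26}\right)^{2} = \left(-7 + \frac{4 - 11}{\frac{1 + 3}{3} + 26}\right)^{2} = \left(-7 + \frac{4 - 11}{\frac{1}{3} \cdot 4 + 26}\right)^{2} = \left(-7 + \frac{4 - 11}{\frac{4}{3} + 26}\right)^{2} = \left(-7 - \frac{7}{\frac{82}{3}}\right)^{2} = \left(-7 - \frac{21}{82}\right)^{2} = \left(- \frac{595}{82}\right)^{2} = \frac{354025}{6724}$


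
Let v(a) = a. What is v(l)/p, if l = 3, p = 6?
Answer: ½ ≈ 0.50000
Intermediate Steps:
v(l)/p = 3/6 = (⅙)*3 = ½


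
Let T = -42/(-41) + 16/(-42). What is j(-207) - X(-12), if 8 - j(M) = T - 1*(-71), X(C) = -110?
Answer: 39913/861 ≈ 46.357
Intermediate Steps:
T = 554/861 (T = -42*(-1/41) + 16*(-1/42) = 42/41 - 8/21 = 554/861 ≈ 0.64344)
j(M) = -54797/861 (j(M) = 8 - (554/861 - 1*(-71)) = 8 - (554/861 + 71) = 8 - 1*61685/861 = 8 - 61685/861 = -54797/861)
j(-207) - X(-12) = -54797/861 - 1*(-110) = -54797/861 + 110 = 39913/861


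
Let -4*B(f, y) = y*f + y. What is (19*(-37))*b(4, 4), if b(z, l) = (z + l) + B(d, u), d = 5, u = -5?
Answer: -21793/2 ≈ -10897.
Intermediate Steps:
B(f, y) = -y/4 - f*y/4 (B(f, y) = -(y*f + y)/4 = -(f*y + y)/4 = -(y + f*y)/4 = -y/4 - f*y/4)
b(z, l) = 15/2 + l + z (b(z, l) = (z + l) - ¼*(-5)*(1 + 5) = (l + z) - ¼*(-5)*6 = (l + z) + 15/2 = 15/2 + l + z)
(19*(-37))*b(4, 4) = (19*(-37))*(15/2 + 4 + 4) = -703*31/2 = -21793/2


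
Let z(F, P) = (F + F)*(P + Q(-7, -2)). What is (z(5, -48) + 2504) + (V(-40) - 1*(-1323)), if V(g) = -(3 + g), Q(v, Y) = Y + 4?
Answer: 3404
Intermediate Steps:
Q(v, Y) = 4 + Y
V(g) = -3 - g
z(F, P) = 2*F*(2 + P) (z(F, P) = (F + F)*(P + (4 - 2)) = (2*F)*(P + 2) = (2*F)*(2 + P) = 2*F*(2 + P))
(z(5, -48) + 2504) + (V(-40) - 1*(-1323)) = (2*5*(2 - 48) + 2504) + ((-3 - 1*(-40)) - 1*(-1323)) = (2*5*(-46) + 2504) + ((-3 + 40) + 1323) = (-460 + 2504) + (37 + 1323) = 2044 + 1360 = 3404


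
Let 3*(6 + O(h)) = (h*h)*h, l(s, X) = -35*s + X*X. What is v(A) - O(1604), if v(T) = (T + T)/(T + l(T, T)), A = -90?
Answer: -255861404455/186 ≈ -1.3756e+9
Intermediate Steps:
l(s, X) = X² - 35*s (l(s, X) = -35*s + X² = X² - 35*s)
v(T) = 2*T/(T² - 34*T) (v(T) = (T + T)/(T + (T² - 35*T)) = (2*T)/(T² - 34*T) = 2*T/(T² - 34*T))
O(h) = -6 + h³/3 (O(h) = -6 + ((h*h)*h)/3 = -6 + (h²*h)/3 = -6 + h³/3)
v(A) - O(1604) = 2/(-34 - 90) - (-6 + (⅓)*1604³) = 2/(-124) - (-6 + (⅓)*4126796864) = 2*(-1/124) - (-6 + 4126796864/3) = -1/62 - 1*4126796846/3 = -1/62 - 4126796846/3 = -255861404455/186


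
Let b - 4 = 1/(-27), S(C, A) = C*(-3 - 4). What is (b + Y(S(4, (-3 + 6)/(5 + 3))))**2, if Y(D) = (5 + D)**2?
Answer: 207072100/729 ≈ 2.8405e+5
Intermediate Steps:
S(C, A) = -7*C (S(C, A) = C*(-7) = -7*C)
b = 107/27 (b = 4 + 1/(-27) = 4 - 1/27 = 107/27 ≈ 3.9630)
(b + Y(S(4, (-3 + 6)/(5 + 3))))**2 = (107/27 + (5 - 7*4)**2)**2 = (107/27 + (5 - 28)**2)**2 = (107/27 + (-23)**2)**2 = (107/27 + 529)**2 = (14390/27)**2 = 207072100/729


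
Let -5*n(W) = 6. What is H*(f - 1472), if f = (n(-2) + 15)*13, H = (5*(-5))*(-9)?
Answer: -290835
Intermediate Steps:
H = 225 (H = -25*(-9) = 225)
n(W) = -6/5 (n(W) = -⅕*6 = -6/5)
f = 897/5 (f = (-6/5 + 15)*13 = (69/5)*13 = 897/5 ≈ 179.40)
H*(f - 1472) = 225*(897/5 - 1472) = 225*(-6463/5) = -290835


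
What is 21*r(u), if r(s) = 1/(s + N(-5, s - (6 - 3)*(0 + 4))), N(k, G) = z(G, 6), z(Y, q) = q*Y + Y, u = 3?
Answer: -7/20 ≈ -0.35000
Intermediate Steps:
z(Y, q) = Y + Y*q (z(Y, q) = Y*q + Y = Y + Y*q)
N(k, G) = 7*G (N(k, G) = G*(1 + 6) = G*7 = 7*G)
r(s) = 1/(-84 + 8*s) (r(s) = 1/(s + 7*(s - (6 - 3)*(0 + 4))) = 1/(s + 7*(s - 3*4)) = 1/(s + 7*(s - 1*12)) = 1/(s + 7*(s - 12)) = 1/(s + 7*(-12 + s)) = 1/(s + (-84 + 7*s)) = 1/(-84 + 8*s))
21*r(u) = 21*(1/(4*(-21 + 2*3))) = 21*(1/(4*(-21 + 6))) = 21*((1/4)/(-15)) = 21*((1/4)*(-1/15)) = 21*(-1/60) = -7/20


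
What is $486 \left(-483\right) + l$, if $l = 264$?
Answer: $-234474$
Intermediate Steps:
$486 \left(-483\right) + l = 486 \left(-483\right) + 264 = -234738 + 264 = -234474$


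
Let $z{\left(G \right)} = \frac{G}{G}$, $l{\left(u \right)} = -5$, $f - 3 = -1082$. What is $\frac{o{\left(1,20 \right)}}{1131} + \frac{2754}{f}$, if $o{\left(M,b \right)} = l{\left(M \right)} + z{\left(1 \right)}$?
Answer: $- \frac{239930}{93873} \approx -2.5559$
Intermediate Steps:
$f = -1079$ ($f = 3 - 1082 = -1079$)
$z{\left(G \right)} = 1$
$o{\left(M,b \right)} = -4$ ($o{\left(M,b \right)} = -5 + 1 = -4$)
$\frac{o{\left(1,20 \right)}}{1131} + \frac{2754}{f} = - \frac{4}{1131} + \frac{2754}{-1079} = \left(-4\right) \frac{1}{1131} + 2754 \left(- \frac{1}{1079}\right) = - \frac{4}{1131} - \frac{2754}{1079} = - \frac{239930}{93873}$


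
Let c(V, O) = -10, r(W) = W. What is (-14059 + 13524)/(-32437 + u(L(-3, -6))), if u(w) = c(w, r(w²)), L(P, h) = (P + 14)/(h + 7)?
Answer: 535/32447 ≈ 0.016488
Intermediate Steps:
L(P, h) = (14 + P)/(7 + h)
u(w) = -10
(-14059 + 13524)/(-32437 + u(L(-3, -6))) = (-14059 + 13524)/(-32437 - 10) = -535/(-32447) = -535*(-1/32447) = 535/32447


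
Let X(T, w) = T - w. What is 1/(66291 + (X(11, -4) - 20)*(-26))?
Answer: 1/66421 ≈ 1.5055e-5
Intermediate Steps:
1/(66291 + (X(11, -4) - 20)*(-26)) = 1/(66291 + ((11 - 1*(-4)) - 20)*(-26)) = 1/(66291 + ((11 + 4) - 20)*(-26)) = 1/(66291 + (15 - 20)*(-26)) = 1/(66291 - 5*(-26)) = 1/(66291 + 130) = 1/66421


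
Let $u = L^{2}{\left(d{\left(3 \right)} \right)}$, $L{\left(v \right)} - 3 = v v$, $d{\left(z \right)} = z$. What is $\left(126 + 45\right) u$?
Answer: $24624$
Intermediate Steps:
$L{\left(v \right)} = 3 + v^{2}$ ($L{\left(v \right)} = 3 + v v = 3 + v^{2}$)
$u = 144$ ($u = \left(3 + 3^{2}\right)^{2} = \left(3 + 9\right)^{2} = 12^{2} = 144$)
$\left(126 + 45\right) u = \left(126 + 45\right) 144 = 171 \cdot 144 = 24624$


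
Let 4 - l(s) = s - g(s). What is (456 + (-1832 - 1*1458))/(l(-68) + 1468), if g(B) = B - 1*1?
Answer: -2834/1471 ≈ -1.9266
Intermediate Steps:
g(B) = -1 + B (g(B) = B - 1 = -1 + B)
l(s) = 3 (l(s) = 4 - (s - (-1 + s)) = 4 - (s + (1 - s)) = 4 - 1*1 = 4 - 1 = 3)
(456 + (-1832 - 1*1458))/(l(-68) + 1468) = (456 + (-1832 - 1*1458))/(3 + 1468) = (456 + (-1832 - 1458))/1471 = (456 - 3290)*(1/1471) = -2834*1/1471 = -2834/1471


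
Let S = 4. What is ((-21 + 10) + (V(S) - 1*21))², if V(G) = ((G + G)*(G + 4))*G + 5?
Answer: 52441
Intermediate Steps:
V(G) = 5 + 2*G²*(4 + G) (V(G) = ((2*G)*(4 + G))*G + 5 = (2*G*(4 + G))*G + 5 = 2*G²*(4 + G) + 5 = 5 + 2*G²*(4 + G))
((-21 + 10) + (V(S) - 1*21))² = ((-21 + 10) + ((5 + 2*4³ + 8*4²) - 1*21))² = (-11 + ((5 + 2*64 + 8*16) - 21))² = (-11 + ((5 + 128 + 128) - 21))² = (-11 + (261 - 21))² = (-11 + 240)² = 229² = 52441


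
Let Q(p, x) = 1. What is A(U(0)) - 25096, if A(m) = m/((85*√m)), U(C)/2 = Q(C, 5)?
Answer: -25096 + √2/85 ≈ -25096.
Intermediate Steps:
U(C) = 2 (U(C) = 2*1 = 2)
A(m) = √m/85 (A(m) = m*(1/(85*√m)) = √m/85)
A(U(0)) - 25096 = √2/85 - 25096 = -25096 + √2/85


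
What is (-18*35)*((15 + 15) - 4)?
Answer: -16380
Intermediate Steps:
(-18*35)*((15 + 15) - 4) = -630*(30 - 4) = -630*26 = -16380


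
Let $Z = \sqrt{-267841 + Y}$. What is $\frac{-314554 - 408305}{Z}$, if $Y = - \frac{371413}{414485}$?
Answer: $\frac{240953 i \sqrt{104341615811330}}{1762165846} \approx 1396.7 i$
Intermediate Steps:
$Y = - \frac{371413}{414485}$ ($Y = \left(-371413\right) \frac{1}{414485} = - \frac{371413}{414485} \approx -0.89608$)
$Z = \frac{21 i \sqrt{104341615811330}}{414485}$ ($Z = \sqrt{-267841 - \frac{371413}{414485}} = \sqrt{- \frac{111016448298}{414485}} = \frac{21 i \sqrt{104341615811330}}{414485} \approx 517.53 i$)
$\frac{-314554 - 408305}{Z} = \frac{-314554 - 408305}{\frac{21}{414485} i \sqrt{104341615811330}} = \left(-314554 - 408305\right) \left(- \frac{i \sqrt{104341615811330}}{5286497538}\right) = - 722859 \left(- \frac{i \sqrt{104341615811330}}{5286497538}\right) = \frac{240953 i \sqrt{104341615811330}}{1762165846}$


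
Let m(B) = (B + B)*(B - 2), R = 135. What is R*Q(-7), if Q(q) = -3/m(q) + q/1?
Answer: -13275/14 ≈ -948.21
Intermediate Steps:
m(B) = 2*B*(-2 + B) (m(B) = (2*B)*(-2 + B) = 2*B*(-2 + B))
Q(q) = q - 3/(2*q*(-2 + q)) (Q(q) = -3*1/(2*q*(-2 + q)) + q/1 = -3/(2*q*(-2 + q)) + q*1 = -3/(2*q*(-2 + q)) + q = q - 3/(2*q*(-2 + q)))
R*Q(-7) = 135*((½)*(-3 + 2*(-7)²*(-2 - 7))/(-7*(-2 - 7))) = 135*((½)*(-⅐)*(-3 + 2*49*(-9))/(-9)) = 135*((½)*(-⅐)*(-⅑)*(-3 - 882)) = 135*((½)*(-⅐)*(-⅑)*(-885)) = 135*(-295/42) = -13275/14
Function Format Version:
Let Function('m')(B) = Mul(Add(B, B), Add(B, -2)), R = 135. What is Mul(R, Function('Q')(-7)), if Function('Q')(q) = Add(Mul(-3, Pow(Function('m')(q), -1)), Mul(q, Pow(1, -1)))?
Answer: Rational(-13275, 14) ≈ -948.21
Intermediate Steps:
Function('m')(B) = Mul(2, B, Add(-2, B)) (Function('m')(B) = Mul(Mul(2, B), Add(-2, B)) = Mul(2, B, Add(-2, B)))
Function('Q')(q) = Add(q, Mul(Rational(-3, 2), Pow(q, -1), Pow(Add(-2, q), -1))) (Function('Q')(q) = Add(Mul(-3, Pow(Mul(2, q, Add(-2, q)), -1)), Mul(q, Pow(1, -1))) = Add(Mul(-3, Mul(Rational(1, 2), Pow(q, -1), Pow(Add(-2, q), -1))), Mul(q, 1)) = Add(Mul(Rational(-3, 2), Pow(q, -1), Pow(Add(-2, q), -1)), q) = Add(q, Mul(Rational(-3, 2), Pow(q, -1), Pow(Add(-2, q), -1))))
Mul(R, Function('Q')(-7)) = Mul(135, Mul(Rational(1, 2), Pow(-7, -1), Pow(Add(-2, -7), -1), Add(-3, Mul(2, Pow(-7, 2), Add(-2, -7))))) = Mul(135, Mul(Rational(1, 2), Rational(-1, 7), Pow(-9, -1), Add(-3, Mul(2, 49, -9)))) = Mul(135, Mul(Rational(1, 2), Rational(-1, 7), Rational(-1, 9), Add(-3, -882))) = Mul(135, Mul(Rational(1, 2), Rational(-1, 7), Rational(-1, 9), -885)) = Mul(135, Rational(-295, 42)) = Rational(-13275, 14)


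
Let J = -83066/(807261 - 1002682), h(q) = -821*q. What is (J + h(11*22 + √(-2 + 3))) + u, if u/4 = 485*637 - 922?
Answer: 201789658035/195421 ≈ 1.0326e+6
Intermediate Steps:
u = 1232092 (u = 4*(485*637 - 922) = 4*(308945 - 922) = 4*308023 = 1232092)
J = 83066/195421 (J = -83066/(-195421) = -83066*(-1/195421) = 83066/195421 ≈ 0.42506)
(J + h(11*22 + √(-2 + 3))) + u = (83066/195421 - 821*(11*22 + √(-2 + 3))) + 1232092 = (83066/195421 - 821*(242 + √1)) + 1232092 = (83066/195421 - 821*(242 + 1)) + 1232092 = (83066/195421 - 821*243) + 1232092 = (83066/195421 - 199503) + 1232092 = -38986992697/195421 + 1232092 = 201789658035/195421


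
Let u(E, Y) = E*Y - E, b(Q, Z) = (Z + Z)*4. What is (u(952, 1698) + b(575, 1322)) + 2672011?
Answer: 4298131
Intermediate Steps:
b(Q, Z) = 8*Z (b(Q, Z) = (2*Z)*4 = 8*Z)
u(E, Y) = -E + E*Y
(u(952, 1698) + b(575, 1322)) + 2672011 = (952*(-1 + 1698) + 8*1322) + 2672011 = (952*1697 + 10576) + 2672011 = (1615544 + 10576) + 2672011 = 1626120 + 2672011 = 4298131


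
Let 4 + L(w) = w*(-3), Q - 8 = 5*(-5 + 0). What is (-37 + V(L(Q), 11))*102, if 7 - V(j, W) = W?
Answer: -4182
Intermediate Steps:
Q = -17 (Q = 8 + 5*(-5 + 0) = 8 + 5*(-5) = 8 - 25 = -17)
L(w) = -4 - 3*w (L(w) = -4 + w*(-3) = -4 - 3*w)
V(j, W) = 7 - W
(-37 + V(L(Q), 11))*102 = (-37 + (7 - 1*11))*102 = (-37 + (7 - 11))*102 = (-37 - 4)*102 = -41*102 = -4182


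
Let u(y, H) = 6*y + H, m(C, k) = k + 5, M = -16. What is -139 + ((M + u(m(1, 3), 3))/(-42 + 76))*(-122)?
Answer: -4498/17 ≈ -264.59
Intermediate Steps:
m(C, k) = 5 + k
u(y, H) = H + 6*y
-139 + ((M + u(m(1, 3), 3))/(-42 + 76))*(-122) = -139 + ((-16 + (3 + 6*(5 + 3)))/(-42 + 76))*(-122) = -139 + ((-16 + (3 + 6*8))/34)*(-122) = -139 + ((-16 + (3 + 48))*(1/34))*(-122) = -139 + ((-16 + 51)*(1/34))*(-122) = -139 + (35*(1/34))*(-122) = -139 + (35/34)*(-122) = -139 - 2135/17 = -4498/17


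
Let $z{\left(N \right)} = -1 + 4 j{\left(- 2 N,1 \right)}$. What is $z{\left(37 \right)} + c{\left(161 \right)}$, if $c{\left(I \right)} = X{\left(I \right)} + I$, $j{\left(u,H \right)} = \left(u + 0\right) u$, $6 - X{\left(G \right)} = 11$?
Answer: $22059$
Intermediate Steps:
$X{\left(G \right)} = -5$ ($X{\left(G \right)} = 6 - 11 = -5$)
$j{\left(u,H \right)} = u^{2}$ ($j{\left(u,H \right)} = u u = u^{2}$)
$c{\left(I \right)} = -5 + I$
$z{\left(N \right)} = -1 + 16 N^{2}$ ($z{\left(N \right)} = -1 + 4 \left(- 2 N\right)^{2} = -1 + 4 \cdot 4 N^{2} = -1 + 16 N^{2}$)
$z{\left(37 \right)} + c{\left(161 \right)} = \left(-1 + 16 \cdot 37^{2}\right) + \left(-5 + 161\right) = \left(-1 + 16 \cdot 1369\right) + 156 = \left(-1 + 21904\right) + 156 = 21903 + 156 = 22059$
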